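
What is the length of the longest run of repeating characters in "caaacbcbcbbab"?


Input: "caaacbcbcbbab"
Scanning for longest run:
  Position 1 ('a'): new char, reset run to 1
  Position 2 ('a'): continues run of 'a', length=2
  Position 3 ('a'): continues run of 'a', length=3
  Position 4 ('c'): new char, reset run to 1
  Position 5 ('b'): new char, reset run to 1
  Position 6 ('c'): new char, reset run to 1
  Position 7 ('b'): new char, reset run to 1
  Position 8 ('c'): new char, reset run to 1
  Position 9 ('b'): new char, reset run to 1
  Position 10 ('b'): continues run of 'b', length=2
  Position 11 ('a'): new char, reset run to 1
  Position 12 ('b'): new char, reset run to 1
Longest run: 'a' with length 3

3


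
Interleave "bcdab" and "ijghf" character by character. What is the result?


Interleaving "bcdab" and "ijghf":
  Position 0: 'b' from first, 'i' from second => "bi"
  Position 1: 'c' from first, 'j' from second => "cj"
  Position 2: 'd' from first, 'g' from second => "dg"
  Position 3: 'a' from first, 'h' from second => "ah"
  Position 4: 'b' from first, 'f' from second => "bf"
Result: bicjdgahbf

bicjdgahbf


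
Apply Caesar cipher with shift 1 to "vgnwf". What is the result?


Caesar cipher: shift "vgnwf" by 1
  'v' (pos 21) + 1 = pos 22 = 'w'
  'g' (pos 6) + 1 = pos 7 = 'h'
  'n' (pos 13) + 1 = pos 14 = 'o'
  'w' (pos 22) + 1 = pos 23 = 'x'
  'f' (pos 5) + 1 = pos 6 = 'g'
Result: whoxg

whoxg


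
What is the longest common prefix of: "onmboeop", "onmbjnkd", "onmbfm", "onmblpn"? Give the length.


Words: onmboeop, onmbjnkd, onmbfm, onmblpn
  Position 0: all 'o' => match
  Position 1: all 'n' => match
  Position 2: all 'm' => match
  Position 3: all 'b' => match
  Position 4: ('o', 'j', 'f', 'l') => mismatch, stop
LCP = "onmb" (length 4)

4


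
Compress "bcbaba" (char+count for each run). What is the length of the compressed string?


Input: bcbaba
Runs:
  'b' x 1 => "b1"
  'c' x 1 => "c1"
  'b' x 1 => "b1"
  'a' x 1 => "a1"
  'b' x 1 => "b1"
  'a' x 1 => "a1"
Compressed: "b1c1b1a1b1a1"
Compressed length: 12

12


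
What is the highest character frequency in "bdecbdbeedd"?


Input: bdecbdbeedd
Character counts:
  'b': 3
  'c': 1
  'd': 4
  'e': 3
Maximum frequency: 4

4


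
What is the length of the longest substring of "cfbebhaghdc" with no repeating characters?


Input: "cfbebhaghdc"
Sliding window (track last position of each char):
  Position 0 ('c'): window [0,0] length 1 -- new best
  Position 1 ('f'): window [0,1] length 2 -- new best
  Position 2 ('b'): window [0,2] length 3 -- new best
  Position 3 ('e'): window [0,3] length 4 -- new best
  Position 4 ('b'): repeat (last at 2), move window start to 3
  Position 4 ('b'): window [3,4] length 2
  Position 5 ('h'): window [3,5] length 3
  Position 6 ('a'): window [3,6] length 4
  Position 7 ('g'): window [3,7] length 5 -- new best
  Position 8 ('h'): repeat (last at 5), move window start to 6
  Position 8 ('h'): window [6,8] length 3
  Position 9 ('d'): window [6,9] length 4
  Position 10 ('c'): window [6,10] length 5
Longest substring with no repeats: "ebhag" with length 5

5


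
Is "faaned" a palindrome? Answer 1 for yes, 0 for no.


Input: faaned
Reversed: denaaf
  Compare pos 0 ('f') with pos 5 ('d'): MISMATCH
  Compare pos 1 ('a') with pos 4 ('e'): MISMATCH
  Compare pos 2 ('a') with pos 3 ('n'): MISMATCH
Result: not a palindrome

0


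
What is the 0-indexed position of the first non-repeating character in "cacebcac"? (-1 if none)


Input: cacebcac
Character frequencies:
  'a': 2
  'b': 1
  'c': 4
  'e': 1
Scanning left to right for freq == 1:
  Position 0 ('c'): freq=4, skip
  Position 1 ('a'): freq=2, skip
  Position 2 ('c'): freq=4, skip
  Position 3 ('e'): unique! => answer = 3

3


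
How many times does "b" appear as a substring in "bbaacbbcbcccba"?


Searching for "b" in "bbaacbbcbcccba"
Scanning each position:
  Position 0: "b" => MATCH
  Position 1: "b" => MATCH
  Position 2: "a" => no
  Position 3: "a" => no
  Position 4: "c" => no
  Position 5: "b" => MATCH
  Position 6: "b" => MATCH
  Position 7: "c" => no
  Position 8: "b" => MATCH
  Position 9: "c" => no
  Position 10: "c" => no
  Position 11: "c" => no
  Position 12: "b" => MATCH
  Position 13: "a" => no
Total occurrences: 6

6


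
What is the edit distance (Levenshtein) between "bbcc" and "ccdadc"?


Computing edit distance: "bbcc" -> "ccdadc"
DP table:
           c    c    d    a    d    c
      0    1    2    3    4    5    6
  b   1    1    2    3    4    5    6
  b   2    2    2    3    4    5    6
  c   3    2    2    3    4    5    5
  c   4    3    2    3    4    5    5
Edit distance = dp[4][6] = 5

5


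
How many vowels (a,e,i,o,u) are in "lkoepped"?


Input: lkoepped
Checking each character:
  'l' at position 0: consonant
  'k' at position 1: consonant
  'o' at position 2: vowel (running total: 1)
  'e' at position 3: vowel (running total: 2)
  'p' at position 4: consonant
  'p' at position 5: consonant
  'e' at position 6: vowel (running total: 3)
  'd' at position 7: consonant
Total vowels: 3

3


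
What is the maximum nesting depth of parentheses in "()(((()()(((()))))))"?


Input: "()(((()()(((()))))))"
Tracking depth:
  Position 0 '(': depth becomes 1
  Position 1 ')': depth becomes 0
  Position 2 '(': depth becomes 1
  Position 3 '(': depth becomes 2
  Position 4 '(': depth becomes 3
  Position 5 '(': depth becomes 4
  Position 6 ')': depth becomes 3
  Position 7 '(': depth becomes 4
  Position 8 ')': depth becomes 3
  Position 9 '(': depth becomes 4
  Position 10 '(': depth becomes 5
  Position 11 '(': depth becomes 6
  Position 12 '(': depth becomes 7
  Position 13 ')': depth becomes 6
  Position 14 ')': depth becomes 5
  Position 15 ')': depth becomes 4
  Position 16 ')': depth becomes 3
  Position 17 ')': depth becomes 2
  Position 18 ')': depth becomes 1
  Position 19 ')': depth becomes 0
Maximum depth reached: 7

7


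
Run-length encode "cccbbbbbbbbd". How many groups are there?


Input: cccbbbbbbbbd
Scanning for consecutive runs:
  Group 1: 'c' x 3 (positions 0-2)
  Group 2: 'b' x 8 (positions 3-10)
  Group 3: 'd' x 1 (positions 11-11)
Total groups: 3

3


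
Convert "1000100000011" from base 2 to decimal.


Input: "1000100000011" in base 2
Positional expansion:
  Digit '1' (value 1) x 2^12 = 4096
  Digit '0' (value 0) x 2^11 = 0
  Digit '0' (value 0) x 2^10 = 0
  Digit '0' (value 0) x 2^9 = 0
  Digit '1' (value 1) x 2^8 = 256
  Digit '0' (value 0) x 2^7 = 0
  Digit '0' (value 0) x 2^6 = 0
  Digit '0' (value 0) x 2^5 = 0
  Digit '0' (value 0) x 2^4 = 0
  Digit '0' (value 0) x 2^3 = 0
  Digit '0' (value 0) x 2^2 = 0
  Digit '1' (value 1) x 2^1 = 2
  Digit '1' (value 1) x 2^0 = 1
Sum = 4355

4355


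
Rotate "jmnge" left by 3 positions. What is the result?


Input: "jmnge", rotate left by 3
First 3 characters: "jmn"
Remaining characters: "ge"
Concatenate remaining + first: "ge" + "jmn" = "gejmn"

gejmn


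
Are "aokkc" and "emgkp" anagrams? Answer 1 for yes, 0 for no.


Strings: "aokkc", "emgkp"
Sorted first:  ackko
Sorted second: egkmp
Differ at position 0: 'a' vs 'e' => not anagrams

0


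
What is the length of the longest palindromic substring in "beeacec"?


Input: "beeacec"
Checking substrings for palindromes:
  [4:7] "cec" (len 3) => palindrome
  [1:3] "ee" (len 2) => palindrome
Longest palindromic substring: "cec" with length 3

3


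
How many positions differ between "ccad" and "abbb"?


Comparing "ccad" and "abbb" position by position:
  Position 0: 'c' vs 'a' => DIFFER
  Position 1: 'c' vs 'b' => DIFFER
  Position 2: 'a' vs 'b' => DIFFER
  Position 3: 'd' vs 'b' => DIFFER
Positions that differ: 4

4


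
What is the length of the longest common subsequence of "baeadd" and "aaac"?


LCS of "baeadd" and "aaac"
DP table:
           a    a    a    c
      0    0    0    0    0
  b   0    0    0    0    0
  a   0    1    1    1    1
  e   0    1    1    1    1
  a   0    1    2    2    2
  d   0    1    2    2    2
  d   0    1    2    2    2
LCS length = dp[6][4] = 2

2


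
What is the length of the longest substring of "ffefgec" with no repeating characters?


Input: "ffefgec"
Sliding window (track last position of each char):
  Position 0 ('f'): window [0,0] length 1 -- new best
  Position 1 ('f'): repeat (last at 0), move window start to 1
  Position 1 ('f'): window [1,1] length 1
  Position 2 ('e'): window [1,2] length 2 -- new best
  Position 3 ('f'): repeat (last at 1), move window start to 2
  Position 3 ('f'): window [2,3] length 2
  Position 4 ('g'): window [2,4] length 3 -- new best
  Position 5 ('e'): repeat (last at 2), move window start to 3
  Position 5 ('e'): window [3,5] length 3
  Position 6 ('c'): window [3,6] length 4 -- new best
Longest substring with no repeats: "fgec" with length 4

4


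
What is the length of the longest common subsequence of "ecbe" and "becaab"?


LCS of "ecbe" and "becaab"
DP table:
           b    e    c    a    a    b
      0    0    0    0    0    0    0
  e   0    0    1    1    1    1    1
  c   0    0    1    2    2    2    2
  b   0    1    1    2    2    2    3
  e   0    1    2    2    2    2    3
LCS length = dp[4][6] = 3

3


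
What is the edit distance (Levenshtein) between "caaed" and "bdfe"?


Computing edit distance: "caaed" -> "bdfe"
DP table:
           b    d    f    e
      0    1    2    3    4
  c   1    1    2    3    4
  a   2    2    2    3    4
  a   3    3    3    3    4
  e   4    4    4    4    3
  d   5    5    4    5    4
Edit distance = dp[5][4] = 4

4


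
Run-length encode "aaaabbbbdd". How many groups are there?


Input: aaaabbbbdd
Scanning for consecutive runs:
  Group 1: 'a' x 4 (positions 0-3)
  Group 2: 'b' x 4 (positions 4-7)
  Group 3: 'd' x 2 (positions 8-9)
Total groups: 3

3


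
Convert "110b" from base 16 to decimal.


Input: "110b" in base 16
Positional expansion:
  Digit '1' (value 1) x 16^3 = 4096
  Digit '1' (value 1) x 16^2 = 256
  Digit '0' (value 0) x 16^1 = 0
  Digit 'b' (value 11) x 16^0 = 11
Sum = 4363

4363


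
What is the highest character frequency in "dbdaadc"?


Input: dbdaadc
Character counts:
  'a': 2
  'b': 1
  'c': 1
  'd': 3
Maximum frequency: 3

3


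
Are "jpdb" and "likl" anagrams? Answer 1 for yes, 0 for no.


Strings: "jpdb", "likl"
Sorted first:  bdjp
Sorted second: ikll
Differ at position 0: 'b' vs 'i' => not anagrams

0


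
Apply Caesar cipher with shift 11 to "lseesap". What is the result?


Caesar cipher: shift "lseesap" by 11
  'l' (pos 11) + 11 = pos 22 = 'w'
  's' (pos 18) + 11 = pos 3 = 'd'
  'e' (pos 4) + 11 = pos 15 = 'p'
  'e' (pos 4) + 11 = pos 15 = 'p'
  's' (pos 18) + 11 = pos 3 = 'd'
  'a' (pos 0) + 11 = pos 11 = 'l'
  'p' (pos 15) + 11 = pos 0 = 'a'
Result: wdppdla

wdppdla


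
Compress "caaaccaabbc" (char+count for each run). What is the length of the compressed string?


Input: caaaccaabbc
Runs:
  'c' x 1 => "c1"
  'a' x 3 => "a3"
  'c' x 2 => "c2"
  'a' x 2 => "a2"
  'b' x 2 => "b2"
  'c' x 1 => "c1"
Compressed: "c1a3c2a2b2c1"
Compressed length: 12

12


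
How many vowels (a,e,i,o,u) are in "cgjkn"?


Input: cgjkn
Checking each character:
  'c' at position 0: consonant
  'g' at position 1: consonant
  'j' at position 2: consonant
  'k' at position 3: consonant
  'n' at position 4: consonant
Total vowels: 0

0


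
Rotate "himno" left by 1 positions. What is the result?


Input: "himno", rotate left by 1
First 1 characters: "h"
Remaining characters: "imno"
Concatenate remaining + first: "imno" + "h" = "imnoh"

imnoh


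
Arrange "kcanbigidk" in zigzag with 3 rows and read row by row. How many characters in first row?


Zigzag "kcanbigidk" into 3 rows:
Placing characters:
  'k' => row 0
  'c' => row 1
  'a' => row 2
  'n' => row 1
  'b' => row 0
  'i' => row 1
  'g' => row 2
  'i' => row 1
  'd' => row 0
  'k' => row 1
Rows:
  Row 0: "kbd"
  Row 1: "cniik"
  Row 2: "ag"
First row length: 3

3


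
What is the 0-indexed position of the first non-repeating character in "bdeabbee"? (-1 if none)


Input: bdeabbee
Character frequencies:
  'a': 1
  'b': 3
  'd': 1
  'e': 3
Scanning left to right for freq == 1:
  Position 0 ('b'): freq=3, skip
  Position 1 ('d'): unique! => answer = 1

1


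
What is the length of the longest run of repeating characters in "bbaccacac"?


Input: "bbaccacac"
Scanning for longest run:
  Position 1 ('b'): continues run of 'b', length=2
  Position 2 ('a'): new char, reset run to 1
  Position 3 ('c'): new char, reset run to 1
  Position 4 ('c'): continues run of 'c', length=2
  Position 5 ('a'): new char, reset run to 1
  Position 6 ('c'): new char, reset run to 1
  Position 7 ('a'): new char, reset run to 1
  Position 8 ('c'): new char, reset run to 1
Longest run: 'b' with length 2

2


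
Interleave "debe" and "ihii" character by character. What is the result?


Interleaving "debe" and "ihii":
  Position 0: 'd' from first, 'i' from second => "di"
  Position 1: 'e' from first, 'h' from second => "eh"
  Position 2: 'b' from first, 'i' from second => "bi"
  Position 3: 'e' from first, 'i' from second => "ei"
Result: diehbiei

diehbiei


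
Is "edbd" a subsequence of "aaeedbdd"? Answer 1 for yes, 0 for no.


Check if "edbd" is a subsequence of "aaeedbdd"
Greedy scan:
  Position 0 ('a'): no match needed
  Position 1 ('a'): no match needed
  Position 2 ('e'): matches sub[0] = 'e'
  Position 3 ('e'): no match needed
  Position 4 ('d'): matches sub[1] = 'd'
  Position 5 ('b'): matches sub[2] = 'b'
  Position 6 ('d'): matches sub[3] = 'd'
  Position 7 ('d'): no match needed
All 4 characters matched => is a subsequence

1


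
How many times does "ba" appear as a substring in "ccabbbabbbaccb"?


Searching for "ba" in "ccabbbabbbaccb"
Scanning each position:
  Position 0: "cc" => no
  Position 1: "ca" => no
  Position 2: "ab" => no
  Position 3: "bb" => no
  Position 4: "bb" => no
  Position 5: "ba" => MATCH
  Position 6: "ab" => no
  Position 7: "bb" => no
  Position 8: "bb" => no
  Position 9: "ba" => MATCH
  Position 10: "ac" => no
  Position 11: "cc" => no
  Position 12: "cb" => no
Total occurrences: 2

2


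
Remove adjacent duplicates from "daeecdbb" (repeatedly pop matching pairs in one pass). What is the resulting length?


Input: daeecdbb
Stack-based adjacent duplicate removal:
  Read 'd': push. Stack: d
  Read 'a': push. Stack: da
  Read 'e': push. Stack: dae
  Read 'e': matches stack top 'e' => pop. Stack: da
  Read 'c': push. Stack: dac
  Read 'd': push. Stack: dacd
  Read 'b': push. Stack: dacdb
  Read 'b': matches stack top 'b' => pop. Stack: dacd
Final stack: "dacd" (length 4)

4


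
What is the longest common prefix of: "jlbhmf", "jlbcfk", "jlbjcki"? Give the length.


Words: jlbhmf, jlbcfk, jlbjcki
  Position 0: all 'j' => match
  Position 1: all 'l' => match
  Position 2: all 'b' => match
  Position 3: ('h', 'c', 'j') => mismatch, stop
LCP = "jlb" (length 3)

3


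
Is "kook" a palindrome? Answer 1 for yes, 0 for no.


Input: kook
Reversed: kook
  Compare pos 0 ('k') with pos 3 ('k'): match
  Compare pos 1 ('o') with pos 2 ('o'): match
Result: palindrome

1


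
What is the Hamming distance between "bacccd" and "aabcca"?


Comparing "bacccd" and "aabcca" position by position:
  Position 0: 'b' vs 'a' => differ
  Position 1: 'a' vs 'a' => same
  Position 2: 'c' vs 'b' => differ
  Position 3: 'c' vs 'c' => same
  Position 4: 'c' vs 'c' => same
  Position 5: 'd' vs 'a' => differ
Total differences (Hamming distance): 3

3


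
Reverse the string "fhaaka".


Input: fhaaka
Reading characters right to left:
  Position 5: 'a'
  Position 4: 'k'
  Position 3: 'a'
  Position 2: 'a'
  Position 1: 'h'
  Position 0: 'f'
Reversed: akaahf

akaahf


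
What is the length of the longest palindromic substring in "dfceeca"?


Input: "dfceeca"
Checking substrings for palindromes:
  [2:6] "ceec" (len 4) => palindrome
  [3:5] "ee" (len 2) => palindrome
Longest palindromic substring: "ceec" with length 4

4


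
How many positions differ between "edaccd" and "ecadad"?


Comparing "edaccd" and "ecadad" position by position:
  Position 0: 'e' vs 'e' => same
  Position 1: 'd' vs 'c' => DIFFER
  Position 2: 'a' vs 'a' => same
  Position 3: 'c' vs 'd' => DIFFER
  Position 4: 'c' vs 'a' => DIFFER
  Position 5: 'd' vs 'd' => same
Positions that differ: 3

3


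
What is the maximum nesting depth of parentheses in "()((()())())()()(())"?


Input: "()((()())())()()(())"
Tracking depth:
  Position 0 '(': depth becomes 1
  Position 1 ')': depth becomes 0
  Position 2 '(': depth becomes 1
  Position 3 '(': depth becomes 2
  Position 4 '(': depth becomes 3
  Position 5 ')': depth becomes 2
  Position 6 '(': depth becomes 3
  Position 7 ')': depth becomes 2
  Position 8 ')': depth becomes 1
  Position 9 '(': depth becomes 2
  Position 10 ')': depth becomes 1
  Position 11 ')': depth becomes 0
  Position 12 '(': depth becomes 1
  Position 13 ')': depth becomes 0
  Position 14 '(': depth becomes 1
  Position 15 ')': depth becomes 0
  Position 16 '(': depth becomes 1
  Position 17 '(': depth becomes 2
  Position 18 ')': depth becomes 1
  Position 19 ')': depth becomes 0
Maximum depth reached: 3

3


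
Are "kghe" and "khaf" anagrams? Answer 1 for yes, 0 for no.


Strings: "kghe", "khaf"
Sorted first:  eghk
Sorted second: afhk
Differ at position 0: 'e' vs 'a' => not anagrams

0


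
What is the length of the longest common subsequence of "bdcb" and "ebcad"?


LCS of "bdcb" and "ebcad"
DP table:
           e    b    c    a    d
      0    0    0    0    0    0
  b   0    0    1    1    1    1
  d   0    0    1    1    1    2
  c   0    0    1    2    2    2
  b   0    0    1    2    2    2
LCS length = dp[4][5] = 2

2


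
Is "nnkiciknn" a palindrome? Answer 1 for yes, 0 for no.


Input: nnkiciknn
Reversed: nnkiciknn
  Compare pos 0 ('n') with pos 8 ('n'): match
  Compare pos 1 ('n') with pos 7 ('n'): match
  Compare pos 2 ('k') with pos 6 ('k'): match
  Compare pos 3 ('i') with pos 5 ('i'): match
Result: palindrome

1


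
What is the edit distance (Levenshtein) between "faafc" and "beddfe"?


Computing edit distance: "faafc" -> "beddfe"
DP table:
           b    e    d    d    f    e
      0    1    2    3    4    5    6
  f   1    1    2    3    4    4    5
  a   2    2    2    3    4    5    5
  a   3    3    3    3    4    5    6
  f   4    4    4    4    4    4    5
  c   5    5    5    5    5    5    5
Edit distance = dp[5][6] = 5

5


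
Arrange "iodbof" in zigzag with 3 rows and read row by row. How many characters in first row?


Zigzag "iodbof" into 3 rows:
Placing characters:
  'i' => row 0
  'o' => row 1
  'd' => row 2
  'b' => row 1
  'o' => row 0
  'f' => row 1
Rows:
  Row 0: "io"
  Row 1: "obf"
  Row 2: "d"
First row length: 2

2


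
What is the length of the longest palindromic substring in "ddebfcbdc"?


Input: "ddebfcbdc"
Checking substrings for palindromes:
  [0:2] "dd" (len 2) => palindrome
Longest palindromic substring: "dd" with length 2

2


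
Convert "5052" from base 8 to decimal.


Input: "5052" in base 8
Positional expansion:
  Digit '5' (value 5) x 8^3 = 2560
  Digit '0' (value 0) x 8^2 = 0
  Digit '5' (value 5) x 8^1 = 40
  Digit '2' (value 2) x 8^0 = 2
Sum = 2602

2602


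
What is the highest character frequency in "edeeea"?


Input: edeeea
Character counts:
  'a': 1
  'd': 1
  'e': 4
Maximum frequency: 4

4


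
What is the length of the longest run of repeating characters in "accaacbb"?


Input: "accaacbb"
Scanning for longest run:
  Position 1 ('c'): new char, reset run to 1
  Position 2 ('c'): continues run of 'c', length=2
  Position 3 ('a'): new char, reset run to 1
  Position 4 ('a'): continues run of 'a', length=2
  Position 5 ('c'): new char, reset run to 1
  Position 6 ('b'): new char, reset run to 1
  Position 7 ('b'): continues run of 'b', length=2
Longest run: 'c' with length 2

2


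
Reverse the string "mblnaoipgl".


Input: mblnaoipgl
Reading characters right to left:
  Position 9: 'l'
  Position 8: 'g'
  Position 7: 'p'
  Position 6: 'i'
  Position 5: 'o'
  Position 4: 'a'
  Position 3: 'n'
  Position 2: 'l'
  Position 1: 'b'
  Position 0: 'm'
Reversed: lgpioanlbm

lgpioanlbm


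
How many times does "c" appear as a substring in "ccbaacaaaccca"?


Searching for "c" in "ccbaacaaaccca"
Scanning each position:
  Position 0: "c" => MATCH
  Position 1: "c" => MATCH
  Position 2: "b" => no
  Position 3: "a" => no
  Position 4: "a" => no
  Position 5: "c" => MATCH
  Position 6: "a" => no
  Position 7: "a" => no
  Position 8: "a" => no
  Position 9: "c" => MATCH
  Position 10: "c" => MATCH
  Position 11: "c" => MATCH
  Position 12: "a" => no
Total occurrences: 6

6


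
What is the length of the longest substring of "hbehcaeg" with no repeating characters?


Input: "hbehcaeg"
Sliding window (track last position of each char):
  Position 0 ('h'): window [0,0] length 1 -- new best
  Position 1 ('b'): window [0,1] length 2 -- new best
  Position 2 ('e'): window [0,2] length 3 -- new best
  Position 3 ('h'): repeat (last at 0), move window start to 1
  Position 3 ('h'): window [1,3] length 3
  Position 4 ('c'): window [1,4] length 4 -- new best
  Position 5 ('a'): window [1,5] length 5 -- new best
  Position 6 ('e'): repeat (last at 2), move window start to 3
  Position 6 ('e'): window [3,6] length 4
  Position 7 ('g'): window [3,7] length 5
Longest substring with no repeats: "behca" with length 5

5


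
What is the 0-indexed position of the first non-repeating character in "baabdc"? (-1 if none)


Input: baabdc
Character frequencies:
  'a': 2
  'b': 2
  'c': 1
  'd': 1
Scanning left to right for freq == 1:
  Position 0 ('b'): freq=2, skip
  Position 1 ('a'): freq=2, skip
  Position 2 ('a'): freq=2, skip
  Position 3 ('b'): freq=2, skip
  Position 4 ('d'): unique! => answer = 4

4


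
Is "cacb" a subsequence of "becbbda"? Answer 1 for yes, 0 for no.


Check if "cacb" is a subsequence of "becbbda"
Greedy scan:
  Position 0 ('b'): no match needed
  Position 1 ('e'): no match needed
  Position 2 ('c'): matches sub[0] = 'c'
  Position 3 ('b'): no match needed
  Position 4 ('b'): no match needed
  Position 5 ('d'): no match needed
  Position 6 ('a'): matches sub[1] = 'a'
Only matched 2/4 characters => not a subsequence

0


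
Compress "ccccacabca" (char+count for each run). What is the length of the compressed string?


Input: ccccacabca
Runs:
  'c' x 4 => "c4"
  'a' x 1 => "a1"
  'c' x 1 => "c1"
  'a' x 1 => "a1"
  'b' x 1 => "b1"
  'c' x 1 => "c1"
  'a' x 1 => "a1"
Compressed: "c4a1c1a1b1c1a1"
Compressed length: 14

14


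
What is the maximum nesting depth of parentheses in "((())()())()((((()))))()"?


Input: "((())()())()((((()))))()"
Tracking depth:
  Position 0 '(': depth becomes 1
  Position 1 '(': depth becomes 2
  Position 2 '(': depth becomes 3
  Position 3 ')': depth becomes 2
  Position 4 ')': depth becomes 1
  Position 5 '(': depth becomes 2
  Position 6 ')': depth becomes 1
  Position 7 '(': depth becomes 2
  Position 8 ')': depth becomes 1
  Position 9 ')': depth becomes 0
  Position 10 '(': depth becomes 1
  Position 11 ')': depth becomes 0
  Position 12 '(': depth becomes 1
  Position 13 '(': depth becomes 2
  Position 14 '(': depth becomes 3
  Position 15 '(': depth becomes 4
  Position 16 '(': depth becomes 5
  Position 17 ')': depth becomes 4
  Position 18 ')': depth becomes 3
  Position 19 ')': depth becomes 2
  Position 20 ')': depth becomes 1
  Position 21 ')': depth becomes 0
  Position 22 '(': depth becomes 1
  Position 23 ')': depth becomes 0
Maximum depth reached: 5

5


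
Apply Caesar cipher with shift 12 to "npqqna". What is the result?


Caesar cipher: shift "npqqna" by 12
  'n' (pos 13) + 12 = pos 25 = 'z'
  'p' (pos 15) + 12 = pos 1 = 'b'
  'q' (pos 16) + 12 = pos 2 = 'c'
  'q' (pos 16) + 12 = pos 2 = 'c'
  'n' (pos 13) + 12 = pos 25 = 'z'
  'a' (pos 0) + 12 = pos 12 = 'm'
Result: zbcczm

zbcczm


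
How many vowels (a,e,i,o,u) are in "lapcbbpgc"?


Input: lapcbbpgc
Checking each character:
  'l' at position 0: consonant
  'a' at position 1: vowel (running total: 1)
  'p' at position 2: consonant
  'c' at position 3: consonant
  'b' at position 4: consonant
  'b' at position 5: consonant
  'p' at position 6: consonant
  'g' at position 7: consonant
  'c' at position 8: consonant
Total vowels: 1

1


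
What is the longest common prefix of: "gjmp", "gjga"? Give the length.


Words: gjmp, gjga
  Position 0: all 'g' => match
  Position 1: all 'j' => match
  Position 2: ('m', 'g') => mismatch, stop
LCP = "gj" (length 2)

2


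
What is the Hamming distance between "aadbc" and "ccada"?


Comparing "aadbc" and "ccada" position by position:
  Position 0: 'a' vs 'c' => differ
  Position 1: 'a' vs 'c' => differ
  Position 2: 'd' vs 'a' => differ
  Position 3: 'b' vs 'd' => differ
  Position 4: 'c' vs 'a' => differ
Total differences (Hamming distance): 5

5


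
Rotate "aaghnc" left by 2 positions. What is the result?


Input: "aaghnc", rotate left by 2
First 2 characters: "aa"
Remaining characters: "ghnc"
Concatenate remaining + first: "ghnc" + "aa" = "ghncaa"

ghncaa


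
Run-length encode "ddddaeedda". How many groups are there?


Input: ddddaeedda
Scanning for consecutive runs:
  Group 1: 'd' x 4 (positions 0-3)
  Group 2: 'a' x 1 (positions 4-4)
  Group 3: 'e' x 2 (positions 5-6)
  Group 4: 'd' x 2 (positions 7-8)
  Group 5: 'a' x 1 (positions 9-9)
Total groups: 5

5


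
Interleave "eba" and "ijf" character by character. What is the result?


Interleaving "eba" and "ijf":
  Position 0: 'e' from first, 'i' from second => "ei"
  Position 1: 'b' from first, 'j' from second => "bj"
  Position 2: 'a' from first, 'f' from second => "af"
Result: eibjaf

eibjaf


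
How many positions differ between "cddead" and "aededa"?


Comparing "cddead" and "aededa" position by position:
  Position 0: 'c' vs 'a' => DIFFER
  Position 1: 'd' vs 'e' => DIFFER
  Position 2: 'd' vs 'd' => same
  Position 3: 'e' vs 'e' => same
  Position 4: 'a' vs 'd' => DIFFER
  Position 5: 'd' vs 'a' => DIFFER
Positions that differ: 4

4


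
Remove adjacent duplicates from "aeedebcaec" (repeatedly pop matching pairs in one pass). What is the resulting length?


Input: aeedebcaec
Stack-based adjacent duplicate removal:
  Read 'a': push. Stack: a
  Read 'e': push. Stack: ae
  Read 'e': matches stack top 'e' => pop. Stack: a
  Read 'd': push. Stack: ad
  Read 'e': push. Stack: ade
  Read 'b': push. Stack: adeb
  Read 'c': push. Stack: adebc
  Read 'a': push. Stack: adebca
  Read 'e': push. Stack: adebcae
  Read 'c': push. Stack: adebcaec
Final stack: "adebcaec" (length 8)

8


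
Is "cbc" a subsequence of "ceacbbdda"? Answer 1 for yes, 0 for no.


Check if "cbc" is a subsequence of "ceacbbdda"
Greedy scan:
  Position 0 ('c'): matches sub[0] = 'c'
  Position 1 ('e'): no match needed
  Position 2 ('a'): no match needed
  Position 3 ('c'): no match needed
  Position 4 ('b'): matches sub[1] = 'b'
  Position 5 ('b'): no match needed
  Position 6 ('d'): no match needed
  Position 7 ('d'): no match needed
  Position 8 ('a'): no match needed
Only matched 2/3 characters => not a subsequence

0


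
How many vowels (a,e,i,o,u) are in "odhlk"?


Input: odhlk
Checking each character:
  'o' at position 0: vowel (running total: 1)
  'd' at position 1: consonant
  'h' at position 2: consonant
  'l' at position 3: consonant
  'k' at position 4: consonant
Total vowels: 1

1


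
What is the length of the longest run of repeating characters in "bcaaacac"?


Input: "bcaaacac"
Scanning for longest run:
  Position 1 ('c'): new char, reset run to 1
  Position 2 ('a'): new char, reset run to 1
  Position 3 ('a'): continues run of 'a', length=2
  Position 4 ('a'): continues run of 'a', length=3
  Position 5 ('c'): new char, reset run to 1
  Position 6 ('a'): new char, reset run to 1
  Position 7 ('c'): new char, reset run to 1
Longest run: 'a' with length 3

3


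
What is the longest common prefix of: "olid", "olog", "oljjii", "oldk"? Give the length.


Words: olid, olog, oljjii, oldk
  Position 0: all 'o' => match
  Position 1: all 'l' => match
  Position 2: ('i', 'o', 'j', 'd') => mismatch, stop
LCP = "ol" (length 2)

2


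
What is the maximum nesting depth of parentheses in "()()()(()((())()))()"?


Input: "()()()(()((())()))()"
Tracking depth:
  Position 0 '(': depth becomes 1
  Position 1 ')': depth becomes 0
  Position 2 '(': depth becomes 1
  Position 3 ')': depth becomes 0
  Position 4 '(': depth becomes 1
  Position 5 ')': depth becomes 0
  Position 6 '(': depth becomes 1
  Position 7 '(': depth becomes 2
  Position 8 ')': depth becomes 1
  Position 9 '(': depth becomes 2
  Position 10 '(': depth becomes 3
  Position 11 '(': depth becomes 4
  Position 12 ')': depth becomes 3
  Position 13 ')': depth becomes 2
  Position 14 '(': depth becomes 3
  Position 15 ')': depth becomes 2
  Position 16 ')': depth becomes 1
  Position 17 ')': depth becomes 0
  Position 18 '(': depth becomes 1
  Position 19 ')': depth becomes 0
Maximum depth reached: 4

4


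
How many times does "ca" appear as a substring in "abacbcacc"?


Searching for "ca" in "abacbcacc"
Scanning each position:
  Position 0: "ab" => no
  Position 1: "ba" => no
  Position 2: "ac" => no
  Position 3: "cb" => no
  Position 4: "bc" => no
  Position 5: "ca" => MATCH
  Position 6: "ac" => no
  Position 7: "cc" => no
Total occurrences: 1

1


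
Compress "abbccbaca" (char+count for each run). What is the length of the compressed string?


Input: abbccbaca
Runs:
  'a' x 1 => "a1"
  'b' x 2 => "b2"
  'c' x 2 => "c2"
  'b' x 1 => "b1"
  'a' x 1 => "a1"
  'c' x 1 => "c1"
  'a' x 1 => "a1"
Compressed: "a1b2c2b1a1c1a1"
Compressed length: 14

14


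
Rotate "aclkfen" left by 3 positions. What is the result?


Input: "aclkfen", rotate left by 3
First 3 characters: "acl"
Remaining characters: "kfen"
Concatenate remaining + first: "kfen" + "acl" = "kfenacl"

kfenacl


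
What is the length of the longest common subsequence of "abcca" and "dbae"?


LCS of "abcca" and "dbae"
DP table:
           d    b    a    e
      0    0    0    0    0
  a   0    0    0    1    1
  b   0    0    1    1    1
  c   0    0    1    1    1
  c   0    0    1    1    1
  a   0    0    1    2    2
LCS length = dp[5][4] = 2

2


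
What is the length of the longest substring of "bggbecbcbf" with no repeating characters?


Input: "bggbecbcbf"
Sliding window (track last position of each char):
  Position 0 ('b'): window [0,0] length 1 -- new best
  Position 1 ('g'): window [0,1] length 2 -- new best
  Position 2 ('g'): repeat (last at 1), move window start to 2
  Position 2 ('g'): window [2,2] length 1
  Position 3 ('b'): window [2,3] length 2
  Position 4 ('e'): window [2,4] length 3 -- new best
  Position 5 ('c'): window [2,5] length 4 -- new best
  Position 6 ('b'): repeat (last at 3), move window start to 4
  Position 6 ('b'): window [4,6] length 3
  Position 7 ('c'): repeat (last at 5), move window start to 6
  Position 7 ('c'): window [6,7] length 2
  Position 8 ('b'): repeat (last at 6), move window start to 7
  Position 8 ('b'): window [7,8] length 2
  Position 9 ('f'): window [7,9] length 3
Longest substring with no repeats: "gbec" with length 4

4


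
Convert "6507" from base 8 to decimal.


Input: "6507" in base 8
Positional expansion:
  Digit '6' (value 6) x 8^3 = 3072
  Digit '5' (value 5) x 8^2 = 320
  Digit '0' (value 0) x 8^1 = 0
  Digit '7' (value 7) x 8^0 = 7
Sum = 3399

3399


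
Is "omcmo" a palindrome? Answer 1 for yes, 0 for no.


Input: omcmo
Reversed: omcmo
  Compare pos 0 ('o') with pos 4 ('o'): match
  Compare pos 1 ('m') with pos 3 ('m'): match
Result: palindrome

1


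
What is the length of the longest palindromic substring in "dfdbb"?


Input: "dfdbb"
Checking substrings for palindromes:
  [0:3] "dfd" (len 3) => palindrome
  [3:5] "bb" (len 2) => palindrome
Longest palindromic substring: "dfd" with length 3

3


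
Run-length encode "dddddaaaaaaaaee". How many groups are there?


Input: dddddaaaaaaaaee
Scanning for consecutive runs:
  Group 1: 'd' x 5 (positions 0-4)
  Group 2: 'a' x 8 (positions 5-12)
  Group 3: 'e' x 2 (positions 13-14)
Total groups: 3

3


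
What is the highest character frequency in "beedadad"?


Input: beedadad
Character counts:
  'a': 2
  'b': 1
  'd': 3
  'e': 2
Maximum frequency: 3

3


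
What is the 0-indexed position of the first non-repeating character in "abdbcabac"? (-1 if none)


Input: abdbcabac
Character frequencies:
  'a': 3
  'b': 3
  'c': 2
  'd': 1
Scanning left to right for freq == 1:
  Position 0 ('a'): freq=3, skip
  Position 1 ('b'): freq=3, skip
  Position 2 ('d'): unique! => answer = 2

2


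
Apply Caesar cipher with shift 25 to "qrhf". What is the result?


Caesar cipher: shift "qrhf" by 25
  'q' (pos 16) + 25 = pos 15 = 'p'
  'r' (pos 17) + 25 = pos 16 = 'q'
  'h' (pos 7) + 25 = pos 6 = 'g'
  'f' (pos 5) + 25 = pos 4 = 'e'
Result: pqge

pqge


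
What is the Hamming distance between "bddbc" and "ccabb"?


Comparing "bddbc" and "ccabb" position by position:
  Position 0: 'b' vs 'c' => differ
  Position 1: 'd' vs 'c' => differ
  Position 2: 'd' vs 'a' => differ
  Position 3: 'b' vs 'b' => same
  Position 4: 'c' vs 'b' => differ
Total differences (Hamming distance): 4

4


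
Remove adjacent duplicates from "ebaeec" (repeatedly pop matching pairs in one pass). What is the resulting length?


Input: ebaeec
Stack-based adjacent duplicate removal:
  Read 'e': push. Stack: e
  Read 'b': push. Stack: eb
  Read 'a': push. Stack: eba
  Read 'e': push. Stack: ebae
  Read 'e': matches stack top 'e' => pop. Stack: eba
  Read 'c': push. Stack: ebac
Final stack: "ebac" (length 4)

4


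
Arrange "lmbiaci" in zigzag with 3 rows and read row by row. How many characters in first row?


Zigzag "lmbiaci" into 3 rows:
Placing characters:
  'l' => row 0
  'm' => row 1
  'b' => row 2
  'i' => row 1
  'a' => row 0
  'c' => row 1
  'i' => row 2
Rows:
  Row 0: "la"
  Row 1: "mic"
  Row 2: "bi"
First row length: 2

2


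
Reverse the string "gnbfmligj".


Input: gnbfmligj
Reading characters right to left:
  Position 8: 'j'
  Position 7: 'g'
  Position 6: 'i'
  Position 5: 'l'
  Position 4: 'm'
  Position 3: 'f'
  Position 2: 'b'
  Position 1: 'n'
  Position 0: 'g'
Reversed: jgilmfbng

jgilmfbng


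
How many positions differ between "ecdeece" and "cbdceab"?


Comparing "ecdeece" and "cbdceab" position by position:
  Position 0: 'e' vs 'c' => DIFFER
  Position 1: 'c' vs 'b' => DIFFER
  Position 2: 'd' vs 'd' => same
  Position 3: 'e' vs 'c' => DIFFER
  Position 4: 'e' vs 'e' => same
  Position 5: 'c' vs 'a' => DIFFER
  Position 6: 'e' vs 'b' => DIFFER
Positions that differ: 5

5


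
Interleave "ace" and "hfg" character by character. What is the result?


Interleaving "ace" and "hfg":
  Position 0: 'a' from first, 'h' from second => "ah"
  Position 1: 'c' from first, 'f' from second => "cf"
  Position 2: 'e' from first, 'g' from second => "eg"
Result: ahcfeg

ahcfeg


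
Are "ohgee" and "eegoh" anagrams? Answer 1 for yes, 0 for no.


Strings: "ohgee", "eegoh"
Sorted first:  eegho
Sorted second: eegho
Sorted forms match => anagrams

1


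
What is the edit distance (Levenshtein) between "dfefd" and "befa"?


Computing edit distance: "dfefd" -> "befa"
DP table:
           b    e    f    a
      0    1    2    3    4
  d   1    1    2    3    4
  f   2    2    2    2    3
  e   3    3    2    3    3
  f   4    4    3    2    3
  d   5    5    4    3    3
Edit distance = dp[5][4] = 3

3


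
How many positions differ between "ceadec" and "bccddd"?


Comparing "ceadec" and "bccddd" position by position:
  Position 0: 'c' vs 'b' => DIFFER
  Position 1: 'e' vs 'c' => DIFFER
  Position 2: 'a' vs 'c' => DIFFER
  Position 3: 'd' vs 'd' => same
  Position 4: 'e' vs 'd' => DIFFER
  Position 5: 'c' vs 'd' => DIFFER
Positions that differ: 5

5


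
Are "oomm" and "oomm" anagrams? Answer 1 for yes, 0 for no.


Strings: "oomm", "oomm"
Sorted first:  mmoo
Sorted second: mmoo
Sorted forms match => anagrams

1


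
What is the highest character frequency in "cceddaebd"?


Input: cceddaebd
Character counts:
  'a': 1
  'b': 1
  'c': 2
  'd': 3
  'e': 2
Maximum frequency: 3

3


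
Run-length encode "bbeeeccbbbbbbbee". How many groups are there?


Input: bbeeeccbbbbbbbee
Scanning for consecutive runs:
  Group 1: 'b' x 2 (positions 0-1)
  Group 2: 'e' x 3 (positions 2-4)
  Group 3: 'c' x 2 (positions 5-6)
  Group 4: 'b' x 7 (positions 7-13)
  Group 5: 'e' x 2 (positions 14-15)
Total groups: 5

5


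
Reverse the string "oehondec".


Input: oehondec
Reading characters right to left:
  Position 7: 'c'
  Position 6: 'e'
  Position 5: 'd'
  Position 4: 'n'
  Position 3: 'o'
  Position 2: 'h'
  Position 1: 'e'
  Position 0: 'o'
Reversed: cednoheo

cednoheo


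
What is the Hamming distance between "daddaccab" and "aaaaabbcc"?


Comparing "daddaccab" and "aaaaabbcc" position by position:
  Position 0: 'd' vs 'a' => differ
  Position 1: 'a' vs 'a' => same
  Position 2: 'd' vs 'a' => differ
  Position 3: 'd' vs 'a' => differ
  Position 4: 'a' vs 'a' => same
  Position 5: 'c' vs 'b' => differ
  Position 6: 'c' vs 'b' => differ
  Position 7: 'a' vs 'c' => differ
  Position 8: 'b' vs 'c' => differ
Total differences (Hamming distance): 7

7


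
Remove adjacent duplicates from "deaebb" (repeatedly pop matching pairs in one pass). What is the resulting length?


Input: deaebb
Stack-based adjacent duplicate removal:
  Read 'd': push. Stack: d
  Read 'e': push. Stack: de
  Read 'a': push. Stack: dea
  Read 'e': push. Stack: deae
  Read 'b': push. Stack: deaeb
  Read 'b': matches stack top 'b' => pop. Stack: deae
Final stack: "deae" (length 4)

4


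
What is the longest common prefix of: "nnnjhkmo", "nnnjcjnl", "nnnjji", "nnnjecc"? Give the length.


Words: nnnjhkmo, nnnjcjnl, nnnjji, nnnjecc
  Position 0: all 'n' => match
  Position 1: all 'n' => match
  Position 2: all 'n' => match
  Position 3: all 'j' => match
  Position 4: ('h', 'c', 'j', 'e') => mismatch, stop
LCP = "nnnj" (length 4)

4


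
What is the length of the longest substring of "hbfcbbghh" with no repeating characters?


Input: "hbfcbbghh"
Sliding window (track last position of each char):
  Position 0 ('h'): window [0,0] length 1 -- new best
  Position 1 ('b'): window [0,1] length 2 -- new best
  Position 2 ('f'): window [0,2] length 3 -- new best
  Position 3 ('c'): window [0,3] length 4 -- new best
  Position 4 ('b'): repeat (last at 1), move window start to 2
  Position 4 ('b'): window [2,4] length 3
  Position 5 ('b'): repeat (last at 4), move window start to 5
  Position 5 ('b'): window [5,5] length 1
  Position 6 ('g'): window [5,6] length 2
  Position 7 ('h'): window [5,7] length 3
  Position 8 ('h'): repeat (last at 7), move window start to 8
  Position 8 ('h'): window [8,8] length 1
Longest substring with no repeats: "hbfc" with length 4

4


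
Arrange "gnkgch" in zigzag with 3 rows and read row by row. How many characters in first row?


Zigzag "gnkgch" into 3 rows:
Placing characters:
  'g' => row 0
  'n' => row 1
  'k' => row 2
  'g' => row 1
  'c' => row 0
  'h' => row 1
Rows:
  Row 0: "gc"
  Row 1: "ngh"
  Row 2: "k"
First row length: 2

2


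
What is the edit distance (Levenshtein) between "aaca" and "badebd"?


Computing edit distance: "aaca" -> "badebd"
DP table:
           b    a    d    e    b    d
      0    1    2    3    4    5    6
  a   1    1    1    2    3    4    5
  a   2    2    1    2    3    4    5
  c   3    3    2    2    3    4    5
  a   4    4    3    3    3    4    5
Edit distance = dp[4][6] = 5

5


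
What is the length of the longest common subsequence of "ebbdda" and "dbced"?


LCS of "ebbdda" and "dbced"
DP table:
           d    b    c    e    d
      0    0    0    0    0    0
  e   0    0    0    0    1    1
  b   0    0    1    1    1    1
  b   0    0    1    1    1    1
  d   0    1    1    1    1    2
  d   0    1    1    1    1    2
  a   0    1    1    1    1    2
LCS length = dp[6][5] = 2

2
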